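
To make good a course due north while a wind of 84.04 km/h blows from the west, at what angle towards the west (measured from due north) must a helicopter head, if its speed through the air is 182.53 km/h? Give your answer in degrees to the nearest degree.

The wind pushes perpendicular to the desired track; the heading must have a component into the wind equal to 84.04 km/h: 182.53 sin θ = 84.04.
sin θ = 0.4604, so θ = 27.414°.

27°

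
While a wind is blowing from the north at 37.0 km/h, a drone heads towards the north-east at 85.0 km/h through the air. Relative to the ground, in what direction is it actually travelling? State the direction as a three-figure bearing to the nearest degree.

069°

Taking east as x and north as y: velocity relative to the air = (60.104, 60.104) km/h; the air relative to ground = (0.000, -37.000) km/h.
Velocity relative to ground = (60.104, 60.104) + (0.000, -37.000) = (60.104, 23.104) km/h.
Bearing = atan2(60.10, 23.10) = 68.97° clockwise from north.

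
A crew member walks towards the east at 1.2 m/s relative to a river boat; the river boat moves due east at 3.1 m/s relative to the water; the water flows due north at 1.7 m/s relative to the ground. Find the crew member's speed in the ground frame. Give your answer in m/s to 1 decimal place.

In east/north components (m/s): crew member relative to river boat = (1.200, 0.000); river boat relative to water = (3.100, 0.000); water relative to ground = (0.000, 1.700).
Sum = (4.300, 1.700) m/s.
Speed = |(4.300, 1.700)| = 4.624 m/s.

4.6 m/s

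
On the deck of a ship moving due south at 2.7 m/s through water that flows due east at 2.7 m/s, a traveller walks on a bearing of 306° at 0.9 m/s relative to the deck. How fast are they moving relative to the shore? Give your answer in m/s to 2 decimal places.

2.93 m/s

In east/north components (m/s): traveller relative to ship = (-0.728, 0.529); ship relative to water = (0.000, -2.700); water relative to ground = (2.700, 0.000).
Sum = (1.972, -2.171) m/s.
Speed = |(1.972, -2.171)| = 2.933 m/s.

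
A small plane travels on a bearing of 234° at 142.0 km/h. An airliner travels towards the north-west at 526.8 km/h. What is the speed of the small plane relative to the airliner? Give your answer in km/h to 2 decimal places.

Taking east as x and north as y: small plane velocity = (-114.880, -83.466) km/h; airliner velocity = (-372.504, 372.504) km/h.
Velocity of small plane relative to airliner = (-114.880, -83.466) − (-372.504, 372.504) = (257.623, -455.969) km/h.
Magnitude = |(257.623, -455.969)| = 523.715 km/h.

523.72 km/h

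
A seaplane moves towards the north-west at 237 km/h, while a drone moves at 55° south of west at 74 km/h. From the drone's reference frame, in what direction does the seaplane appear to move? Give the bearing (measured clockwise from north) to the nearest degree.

331°

Taking east as x and north as y: seaplane velocity = (-167.584, 167.584) km/h; drone velocity = (-42.445, -60.617) km/h.
Velocity of seaplane relative to drone = (-167.584, 167.584) − (-42.445, -60.617) = (-125.140, 228.202) km/h.
Bearing = atan2(-125.14, 228.20) = 331.26° clockwise from north.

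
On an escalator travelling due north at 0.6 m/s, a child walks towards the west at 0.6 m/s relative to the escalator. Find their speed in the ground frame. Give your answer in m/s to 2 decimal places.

0.85 m/s

Taking east as x and north as y: escalator velocity = (0.000, 0.600) m/s; child velocity relative to escalator = (-0.600, 0.000) m/s.
Velocity relative to ground = (0.000, 0.600) + (-0.600, 0.000) = (-0.600, 0.600) m/s.
Speed = |(-0.600, 0.600)| = 0.849 m/s.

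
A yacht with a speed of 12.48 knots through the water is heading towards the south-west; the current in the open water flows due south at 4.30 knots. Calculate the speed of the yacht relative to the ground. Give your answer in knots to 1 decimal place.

15.8 knots

Taking east as x and north as y: velocity relative to the water = (-8.825, -8.825) knots; the water relative to ground = (0.000, -4.300) knots.
Velocity relative to ground = (-8.825, -8.825) + (0.000, -4.300) = (-8.825, -13.125) knots.
Speed = |(-8.825, -13.125)| = 15.816 knots.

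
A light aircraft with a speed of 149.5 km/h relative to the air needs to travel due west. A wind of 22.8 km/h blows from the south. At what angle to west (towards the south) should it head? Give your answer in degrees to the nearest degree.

The wind pushes perpendicular to the desired track; the heading must have a component into the wind equal to 22.8 km/h: 149.5 sin θ = 22.8.
sin θ = 0.1525, so θ = 8.772°.

9°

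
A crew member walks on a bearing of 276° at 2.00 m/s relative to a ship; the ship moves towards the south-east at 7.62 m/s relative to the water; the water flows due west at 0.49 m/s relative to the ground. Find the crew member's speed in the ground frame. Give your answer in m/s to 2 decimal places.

5.94 m/s

In east/north components (m/s): crew member relative to ship = (-1.989, 0.209); ship relative to water = (5.388, -5.388); water relative to ground = (-0.490, 0.000).
Sum = (2.909, -5.179) m/s.
Speed = |(2.909, -5.179)| = 5.940 m/s.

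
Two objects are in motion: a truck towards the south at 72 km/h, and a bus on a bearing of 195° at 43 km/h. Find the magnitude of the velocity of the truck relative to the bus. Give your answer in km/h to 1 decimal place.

Taking east as x and north as y: truck velocity = (0.000, -72.000) km/h; bus velocity = (-11.129, -41.535) km/h.
Velocity of truck relative to bus = (0.000, -72.000) − (-11.129, -41.535) = (11.129, -30.465) km/h.
Magnitude = |(11.129, -30.465)| = 32.434 km/h.

32.4 km/h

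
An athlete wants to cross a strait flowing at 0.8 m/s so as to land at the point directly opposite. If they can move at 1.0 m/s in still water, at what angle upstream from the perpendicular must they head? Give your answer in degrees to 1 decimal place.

To cancel the current, the upstream component of the athlete's velocity must equal the flow: 1.0 sin θ = 0.8.
sin θ = 0.8 / 1.0 = 0.8000.
θ = arcsin(0.8000) = 53.130°.

53.1°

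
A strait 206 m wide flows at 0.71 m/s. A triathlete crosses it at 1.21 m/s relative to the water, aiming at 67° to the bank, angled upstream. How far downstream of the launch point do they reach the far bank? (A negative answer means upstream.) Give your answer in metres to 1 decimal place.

Perpendicular speed = 1.114 m/s; crossing time = 206 / 1.114 = 184.951 s.
Net downstream speed = 0.237 m/s.
Drift = 0.237 × 184.951 = 43.873 m (downstream).

43.9 m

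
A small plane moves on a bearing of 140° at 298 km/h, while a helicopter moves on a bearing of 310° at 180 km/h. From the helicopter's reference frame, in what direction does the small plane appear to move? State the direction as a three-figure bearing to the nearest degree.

136°

Taking east as x and north as y: small plane velocity = (191.551, -228.281) km/h; helicopter velocity = (-137.888, 115.702) km/h.
Velocity of small plane relative to helicopter = (191.551, -228.281) − (-137.888, 115.702) = (329.439, -343.983) km/h.
Bearing = atan2(329.44, -343.98) = 136.24° clockwise from north.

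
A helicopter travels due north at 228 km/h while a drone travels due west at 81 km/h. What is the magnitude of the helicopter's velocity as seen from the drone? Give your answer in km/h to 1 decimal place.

Taking east as x and north as y: helicopter velocity = (0.000, 228.000) km/h; drone velocity = (-81.000, 0.000) km/h.
Velocity of helicopter relative to drone = (0.000, 228.000) − (-81.000, 0.000) = (81.000, 228.000) km/h.
Magnitude = |(81.000, 228.000)| = 241.961 km/h.

242.0 km/h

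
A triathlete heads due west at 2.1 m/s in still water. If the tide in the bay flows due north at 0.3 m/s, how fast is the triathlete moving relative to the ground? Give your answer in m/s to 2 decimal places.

2.12 m/s

Taking east as x and north as y: velocity relative to the water = (-2.100, 0.000) m/s; the water relative to ground = (0.000, 0.300) m/s.
Velocity relative to ground = (-2.100, 0.000) + (0.000, 0.300) = (-2.100, 0.300) m/s.
Speed = |(-2.100, 0.300)| = 2.121 m/s.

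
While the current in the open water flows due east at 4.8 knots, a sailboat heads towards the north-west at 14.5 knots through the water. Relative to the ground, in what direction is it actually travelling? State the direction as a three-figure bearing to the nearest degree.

332°

Taking east as x and north as y: velocity relative to the water = (-10.253, 10.253) knots; the water relative to ground = (4.800, 0.000) knots.
Velocity relative to ground = (-10.253, 10.253) + (4.800, 0.000) = (-5.453, 10.253) knots.
Bearing = atan2(-5.45, 10.25) = 331.99° clockwise from north.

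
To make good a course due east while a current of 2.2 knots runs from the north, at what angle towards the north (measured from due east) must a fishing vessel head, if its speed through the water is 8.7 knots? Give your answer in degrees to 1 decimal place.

14.6°

The current pushes perpendicular to the desired track; the heading must have a component into the current equal to 2.2 knots: 8.7 sin θ = 2.2.
sin θ = 0.2529, so θ = 14.648°.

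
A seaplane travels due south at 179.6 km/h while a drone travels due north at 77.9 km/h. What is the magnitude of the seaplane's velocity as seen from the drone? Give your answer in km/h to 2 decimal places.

257.50 km/h

Taking east as x and north as y: seaplane velocity = (0.000, -179.600) km/h; drone velocity = (0.000, 77.900) km/h.
Velocity of seaplane relative to drone = (0.000, -179.600) − (0.000, 77.900) = (0.000, -257.500) km/h.
Magnitude = |(0.000, -257.500)| = 257.500 km/h.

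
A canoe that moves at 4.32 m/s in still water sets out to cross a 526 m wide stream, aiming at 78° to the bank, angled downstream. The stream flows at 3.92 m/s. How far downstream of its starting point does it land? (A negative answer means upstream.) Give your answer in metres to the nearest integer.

Perpendicular speed = 4.226 m/s; crossing time = 526 / 4.226 = 124.479 s.
Net downstream speed = 4.818 m/s.
Drift = 4.818 × 124.479 = 599.764 m (downstream).

600 m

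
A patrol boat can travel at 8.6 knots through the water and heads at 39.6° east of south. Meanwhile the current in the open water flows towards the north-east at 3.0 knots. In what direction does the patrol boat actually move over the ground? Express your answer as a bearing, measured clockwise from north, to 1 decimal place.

120.6°

Taking east as x and north as y: velocity relative to the water = (5.482, -6.626) knots; the water relative to ground = (2.121, 2.121) knots.
Velocity relative to ground = (5.482, -6.626) + (2.121, 2.121) = (7.603, -4.505) knots.
Bearing = atan2(7.60, -4.51) = 120.65° clockwise from north.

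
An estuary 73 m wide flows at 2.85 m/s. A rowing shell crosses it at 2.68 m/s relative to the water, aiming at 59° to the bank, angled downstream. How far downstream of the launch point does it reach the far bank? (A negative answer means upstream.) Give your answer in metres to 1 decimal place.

Perpendicular speed = 2.297 m/s; crossing time = 73 / 2.297 = 31.778 s.
Net downstream speed = 4.230 m/s.
Drift = 4.230 × 31.778 = 134.429 m (downstream).

134.4 m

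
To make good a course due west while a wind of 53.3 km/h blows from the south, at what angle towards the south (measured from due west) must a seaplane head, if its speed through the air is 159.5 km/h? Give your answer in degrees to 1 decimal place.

19.5°

The wind pushes perpendicular to the desired track; the heading must have a component into the wind equal to 53.3 km/h: 159.5 sin θ = 53.3.
sin θ = 0.3342, so θ = 19.522°.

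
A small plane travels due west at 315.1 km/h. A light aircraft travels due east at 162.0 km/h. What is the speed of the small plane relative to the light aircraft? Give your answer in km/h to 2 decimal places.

477.10 km/h

Taking east as x and north as y: small plane velocity = (-315.100, 0.000) km/h; light aircraft velocity = (162.000, 0.000) km/h.
Velocity of small plane relative to light aircraft = (-315.100, 0.000) − (162.000, 0.000) = (-477.100, 0.000) km/h.
Magnitude = |(-477.100, 0.000)| = 477.100 km/h.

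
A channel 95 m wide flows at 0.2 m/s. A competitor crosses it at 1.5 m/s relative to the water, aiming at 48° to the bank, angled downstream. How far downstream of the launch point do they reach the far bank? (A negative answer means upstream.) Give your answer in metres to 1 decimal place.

102.6 m

Perpendicular speed = 1.115 m/s; crossing time = 95 / 1.115 = 85.223 s.
Net downstream speed = 1.204 m/s.
Drift = 1.204 × 85.223 = 102.583 m (downstream).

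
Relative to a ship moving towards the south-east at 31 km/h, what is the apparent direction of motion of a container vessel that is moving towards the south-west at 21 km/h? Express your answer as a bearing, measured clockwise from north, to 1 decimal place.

280.9°

Taking east as x and north as y: container vessel velocity = (-14.849, -14.849) km/h; ship velocity = (21.920, -21.920) km/h.
Velocity of container vessel relative to ship = (-14.849, -14.849) − (21.920, -21.920) = (-36.770, 7.071) km/h.
Bearing = atan2(-36.77, 7.07) = 280.89° clockwise from north.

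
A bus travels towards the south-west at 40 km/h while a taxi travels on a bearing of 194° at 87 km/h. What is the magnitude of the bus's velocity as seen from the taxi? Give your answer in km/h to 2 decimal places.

56.60 km/h

Taking east as x and north as y: bus velocity = (-28.284, -28.284) km/h; taxi velocity = (-21.047, -84.416) km/h.
Velocity of bus relative to taxi = (-28.284, -28.284) − (-21.047, -84.416) = (-7.237, 56.131) km/h.
Magnitude = |(-7.237, 56.131)| = 56.596 km/h.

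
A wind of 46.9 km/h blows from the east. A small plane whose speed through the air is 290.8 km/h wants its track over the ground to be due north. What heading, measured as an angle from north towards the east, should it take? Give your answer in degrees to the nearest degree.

9°

The wind pushes perpendicular to the desired track; the heading must have a component into the wind equal to 46.9 km/h: 290.8 sin θ = 46.9.
sin θ = 0.1613, so θ = 9.281°.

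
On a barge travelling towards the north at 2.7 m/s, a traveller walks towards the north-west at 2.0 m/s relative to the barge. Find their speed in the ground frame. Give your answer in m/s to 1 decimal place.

Taking east as x and north as y: barge velocity = (0.000, 2.700) m/s; traveller velocity relative to barge = (-1.414, 1.414) m/s.
Velocity relative to ground = (0.000, 2.700) + (-1.414, 1.414) = (-1.414, 4.114) m/s.
Speed = |(-1.414, 4.114)| = 4.350 m/s.

4.4 m/s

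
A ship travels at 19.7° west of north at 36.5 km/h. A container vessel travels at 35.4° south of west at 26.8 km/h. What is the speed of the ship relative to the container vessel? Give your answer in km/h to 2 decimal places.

50.79 km/h

Taking east as x and north as y: ship velocity = (-12.304, 34.364) km/h; container vessel velocity = (-21.845, -15.525) km/h.
Velocity of ship relative to container vessel = (-12.304, 34.364) − (-21.845, -15.525) = (9.541, 49.888) km/h.
Magnitude = |(9.541, 49.888)| = 50.793 km/h.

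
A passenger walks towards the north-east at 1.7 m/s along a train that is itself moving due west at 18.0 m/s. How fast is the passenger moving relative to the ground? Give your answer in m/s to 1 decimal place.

16.8 m/s

Taking east as x and north as y: train velocity = (-18.000, 0.000) m/s; passenger velocity relative to train = (1.202, 1.202) m/s.
Velocity relative to ground = (-18.000, 0.000) + (1.202, 1.202) = (-16.798, 1.202) m/s.
Speed = |(-16.798, 1.202)| = 16.841 m/s.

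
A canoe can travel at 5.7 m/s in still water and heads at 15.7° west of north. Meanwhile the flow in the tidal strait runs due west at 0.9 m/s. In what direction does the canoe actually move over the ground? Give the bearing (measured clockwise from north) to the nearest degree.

Taking east as x and north as y: velocity relative to the water = (-1.542, 5.487) m/s; the water relative to ground = (-0.900, 0.000) m/s.
Velocity relative to ground = (-1.542, 5.487) + (-0.900, 0.000) = (-2.442, 5.487) m/s.
Bearing = atan2(-2.44, 5.49) = 336.01° clockwise from north.

336°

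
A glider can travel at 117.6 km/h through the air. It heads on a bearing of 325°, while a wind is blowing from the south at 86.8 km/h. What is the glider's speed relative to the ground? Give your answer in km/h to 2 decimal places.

195.16 km/h

Taking east as x and north as y: velocity relative to the air = (-67.453, 96.332) km/h; the air relative to ground = (0.000, 86.800) km/h.
Velocity relative to ground = (-67.453, 96.332) + (0.000, 86.800) = (-67.453, 183.132) km/h.
Speed = |(-67.453, 183.132)| = 195.160 km/h.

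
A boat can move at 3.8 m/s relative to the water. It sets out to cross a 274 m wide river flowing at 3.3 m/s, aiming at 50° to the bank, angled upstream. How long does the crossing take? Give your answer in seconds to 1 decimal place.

The component of the boat's velocity perpendicular to the bank is 3.8 × sin 50° = 2.911 m/s.
The current is parallel to the bank, so it does not affect the crossing time.
Time = 274 / 2.911 = 94.127 s.

94.1 s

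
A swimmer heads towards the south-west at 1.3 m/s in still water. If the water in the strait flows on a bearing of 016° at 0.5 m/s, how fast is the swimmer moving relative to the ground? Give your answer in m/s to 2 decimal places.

Taking east as x and north as y: velocity relative to the water = (-0.919, -0.919) m/s; the water relative to ground = (0.138, 0.481) m/s.
Velocity relative to ground = (-0.919, -0.919) + (0.138, 0.481) = (-0.781, -0.439) m/s.
Speed = |(-0.781, -0.439)| = 0.896 m/s.

0.90 m/s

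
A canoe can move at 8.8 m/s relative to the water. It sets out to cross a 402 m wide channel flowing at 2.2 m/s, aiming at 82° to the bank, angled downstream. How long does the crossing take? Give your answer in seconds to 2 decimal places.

The component of the canoe's velocity perpendicular to the bank is 8.8 × sin 82° = 8.714 m/s.
The flow acts along the bank and has no component across it.
Time = 402 / 8.714 = 46.131 s.

46.13 s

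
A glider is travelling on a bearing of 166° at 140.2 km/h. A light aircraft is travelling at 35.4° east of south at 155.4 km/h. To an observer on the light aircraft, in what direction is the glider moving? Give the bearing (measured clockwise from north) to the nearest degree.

261°

Taking east as x and north as y: glider velocity = (33.917, -136.035) km/h; light aircraft velocity = (90.020, -126.671) km/h.
Velocity of glider relative to light aircraft = (33.917, -136.035) − (90.020, -126.671) = (-56.103, -9.365) km/h.
Bearing = atan2(-56.10, -9.36) = 260.52° clockwise from north.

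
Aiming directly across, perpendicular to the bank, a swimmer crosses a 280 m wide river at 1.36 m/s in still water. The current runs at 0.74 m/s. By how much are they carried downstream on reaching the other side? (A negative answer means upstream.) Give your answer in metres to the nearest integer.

Perpendicular speed = 1.360 m/s; crossing time = 280 / 1.360 = 205.882 s.
Net downstream speed = 0.740 m/s.
Drift = 0.740 × 205.882 = 152.353 m (downstream).

152 m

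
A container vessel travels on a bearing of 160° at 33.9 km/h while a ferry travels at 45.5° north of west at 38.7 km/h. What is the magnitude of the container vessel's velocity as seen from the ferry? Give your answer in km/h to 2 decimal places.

70.95 km/h

Taking east as x and north as y: container vessel velocity = (11.594, -31.856) km/h; ferry velocity = (-27.125, 27.603) km/h.
Velocity of container vessel relative to ferry = (11.594, -31.856) − (-27.125, 27.603) = (38.720, -59.458) km/h.
Magnitude = |(38.720, -59.458)| = 70.954 km/h.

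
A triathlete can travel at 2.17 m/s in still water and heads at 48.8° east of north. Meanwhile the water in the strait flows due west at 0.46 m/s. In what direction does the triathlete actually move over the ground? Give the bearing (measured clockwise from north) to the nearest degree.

Taking east as x and north as y: velocity relative to the water = (1.633, 1.429) m/s; the water relative to ground = (-0.460, 0.000) m/s.
Velocity relative to ground = (1.633, 1.429) + (-0.460, 0.000) = (1.173, 1.429) m/s.
Bearing = atan2(1.17, 1.43) = 39.37° clockwise from north.

039°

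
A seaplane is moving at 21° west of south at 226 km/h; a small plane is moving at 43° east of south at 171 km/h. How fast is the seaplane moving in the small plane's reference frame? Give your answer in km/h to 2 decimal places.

Taking east as x and north as y: seaplane velocity = (-80.991, -210.989) km/h; small plane velocity = (116.622, -125.061) km/h.
Velocity of seaplane relative to small plane = (-80.991, -210.989) − (116.622, -125.061) = (-197.613, -85.928) km/h.
Magnitude = |(-197.613, -85.928)| = 215.486 km/h.

215.49 km/h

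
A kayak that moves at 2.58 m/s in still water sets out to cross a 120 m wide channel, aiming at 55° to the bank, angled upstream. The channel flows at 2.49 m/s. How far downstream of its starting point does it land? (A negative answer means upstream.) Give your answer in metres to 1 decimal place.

57.4 m

Perpendicular speed = 2.113 m/s; crossing time = 120 / 2.113 = 56.780 s.
Net downstream speed = 1.010 m/s.
Drift = 1.010 × 56.780 = 57.358 m (downstream).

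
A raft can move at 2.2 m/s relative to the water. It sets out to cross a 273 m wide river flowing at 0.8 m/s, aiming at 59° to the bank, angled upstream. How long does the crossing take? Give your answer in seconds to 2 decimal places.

144.77 s

The component of the raft's velocity perpendicular to the bank is 2.2 × sin 59° = 1.886 m/s.
The flow acts along the bank and has no component across it.
Time = 273 / 1.886 = 144.769 s.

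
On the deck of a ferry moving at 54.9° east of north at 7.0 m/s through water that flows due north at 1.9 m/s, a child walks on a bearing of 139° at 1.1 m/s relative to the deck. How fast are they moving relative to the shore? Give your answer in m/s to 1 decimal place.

8.2 m/s

In east/north components (m/s): child relative to ferry = (0.722, -0.830); ferry relative to water = (5.727, 4.025); water relative to ground = (0.000, 1.900).
Sum = (6.449, 5.095) m/s.
Speed = |(6.449, 5.095)| = 8.218 m/s.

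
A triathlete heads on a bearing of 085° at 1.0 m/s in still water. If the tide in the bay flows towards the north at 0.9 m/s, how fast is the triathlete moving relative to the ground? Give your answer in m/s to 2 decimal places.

Taking east as x and north as y: velocity relative to the water = (0.996, 0.087) m/s; the water relative to ground = (0.000, 0.900) m/s.
Velocity relative to ground = (0.996, 0.087) + (0.000, 0.900) = (0.996, 0.987) m/s.
Speed = |(0.996, 0.987)| = 1.402 m/s.

1.40 m/s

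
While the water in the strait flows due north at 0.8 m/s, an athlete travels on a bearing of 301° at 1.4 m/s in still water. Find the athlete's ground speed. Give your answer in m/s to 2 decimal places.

1.94 m/s

Taking east as x and north as y: velocity relative to the water = (-1.200, 0.721) m/s; the water relative to ground = (0.000, 0.800) m/s.
Velocity relative to ground = (-1.200, 0.721) + (0.000, 0.800) = (-1.200, 1.521) m/s.
Speed = |(-1.200, 1.521)| = 1.937 m/s.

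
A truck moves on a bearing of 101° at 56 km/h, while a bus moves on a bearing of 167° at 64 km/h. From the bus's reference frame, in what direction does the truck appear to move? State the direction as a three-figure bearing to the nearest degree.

038°

Taking east as x and north as y: truck velocity = (54.971, -10.685) km/h; bus velocity = (14.397, -62.360) km/h.
Velocity of truck relative to bus = (54.971, -10.685) − (14.397, -62.360) = (40.574, 51.674) km/h.
Bearing = atan2(40.57, 51.67) = 38.14° clockwise from north.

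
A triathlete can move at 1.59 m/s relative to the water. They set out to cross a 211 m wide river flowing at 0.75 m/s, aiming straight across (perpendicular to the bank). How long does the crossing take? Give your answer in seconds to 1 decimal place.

The component of the triathlete's velocity perpendicular to the bank is 1.59 m/s.
The current is parallel to the bank, so it does not affect the crossing time.
Time = 211 / 1.590 = 132.704 s.

132.7 s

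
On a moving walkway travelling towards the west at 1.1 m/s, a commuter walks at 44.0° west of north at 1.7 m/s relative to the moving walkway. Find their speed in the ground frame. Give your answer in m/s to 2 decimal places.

Taking east as x and north as y: moving walkway velocity = (-1.100, 0.000) m/s; commuter velocity relative to moving walkway = (-1.181, 1.223) m/s.
Velocity relative to ground = (-1.100, 0.000) + (-1.181, 1.223) = (-2.281, 1.223) m/s.
Speed = |(-2.281, 1.223)| = 2.588 m/s.

2.59 m/s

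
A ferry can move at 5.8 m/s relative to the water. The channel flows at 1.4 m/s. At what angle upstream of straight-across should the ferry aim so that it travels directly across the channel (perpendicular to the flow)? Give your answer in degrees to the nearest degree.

14°

To cancel the current, the upstream component of the ferry's velocity must equal the flow: 5.8 sin θ = 1.4.
sin θ = 1.4 / 5.8 = 0.2414.
θ = arcsin(0.2414) = 13.968°.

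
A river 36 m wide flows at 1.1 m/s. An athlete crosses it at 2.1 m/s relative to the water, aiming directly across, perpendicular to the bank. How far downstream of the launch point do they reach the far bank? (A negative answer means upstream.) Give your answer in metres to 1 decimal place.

Perpendicular speed = 2.100 m/s; crossing time = 36 / 2.100 = 17.143 s.
Net downstream speed = 1.100 m/s.
Drift = 1.100 × 17.143 = 18.857 m (downstream).

18.9 m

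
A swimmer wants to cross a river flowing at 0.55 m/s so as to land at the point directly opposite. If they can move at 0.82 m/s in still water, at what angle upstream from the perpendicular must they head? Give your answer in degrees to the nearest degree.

42°

To cancel the current, the upstream component of the swimmer's velocity must equal the flow: 0.82 sin θ = 0.55.
sin θ = 0.55 / 0.82 = 0.6707.
θ = arcsin(0.6707) = 42.124°.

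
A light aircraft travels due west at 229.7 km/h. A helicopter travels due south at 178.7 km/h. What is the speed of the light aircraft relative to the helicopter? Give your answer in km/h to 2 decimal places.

291.03 km/h

Taking east as x and north as y: light aircraft velocity = (-229.700, 0.000) km/h; helicopter velocity = (0.000, -178.700) km/h.
Velocity of light aircraft relative to helicopter = (-229.700, 0.000) − (0.000, -178.700) = (-229.700, 178.700) km/h.
Magnitude = |(-229.700, 178.700)| = 291.025 km/h.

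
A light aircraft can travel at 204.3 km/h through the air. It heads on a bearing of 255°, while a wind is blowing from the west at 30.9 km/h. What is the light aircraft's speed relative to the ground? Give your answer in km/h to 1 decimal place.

Taking east as x and north as y: velocity relative to the air = (-197.339, -52.877) km/h; the air relative to ground = (30.900, 0.000) km/h.
Velocity relative to ground = (-197.339, -52.877) + (30.900, 0.000) = (-166.439, -52.877) km/h.
Speed = |(-166.439, -52.877)| = 174.636 km/h.

174.6 km/h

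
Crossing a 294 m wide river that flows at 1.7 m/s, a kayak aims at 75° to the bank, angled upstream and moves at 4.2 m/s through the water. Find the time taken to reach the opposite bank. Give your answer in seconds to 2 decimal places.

72.47 s

The component of the kayak's velocity perpendicular to the bank is 4.2 × sin 75° = 4.057 m/s.
The flow acts along the bank and has no component across it.
Time = 294 / 4.057 = 72.469 s.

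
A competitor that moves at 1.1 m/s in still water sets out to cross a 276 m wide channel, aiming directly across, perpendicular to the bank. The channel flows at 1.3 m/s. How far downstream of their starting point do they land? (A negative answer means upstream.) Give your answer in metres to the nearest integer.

Perpendicular speed = 1.100 m/s; crossing time = 276 / 1.100 = 250.909 s.
Net downstream speed = 1.300 m/s.
Drift = 1.300 × 250.909 = 326.182 m (downstream).

326 m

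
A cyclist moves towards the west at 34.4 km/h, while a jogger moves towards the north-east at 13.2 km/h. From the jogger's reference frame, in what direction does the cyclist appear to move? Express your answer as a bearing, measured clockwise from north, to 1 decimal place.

258.0°

Taking east as x and north as y: cyclist velocity = (-34.400, 0.000) km/h; jogger velocity = (9.334, 9.334) km/h.
Velocity of cyclist relative to jogger = (-34.400, 0.000) − (9.334, 9.334) = (-43.734, -9.334) km/h.
Bearing = atan2(-43.73, -9.33) = 257.95° clockwise from north.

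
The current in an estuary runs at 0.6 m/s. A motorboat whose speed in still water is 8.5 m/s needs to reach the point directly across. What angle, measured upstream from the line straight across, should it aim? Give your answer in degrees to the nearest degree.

To cancel the current, the upstream component of the motorboat's velocity must equal the flow: 8.5 sin θ = 0.6.
sin θ = 0.6 / 8.5 = 0.0706.
θ = arcsin(0.0706) = 4.048°.

4°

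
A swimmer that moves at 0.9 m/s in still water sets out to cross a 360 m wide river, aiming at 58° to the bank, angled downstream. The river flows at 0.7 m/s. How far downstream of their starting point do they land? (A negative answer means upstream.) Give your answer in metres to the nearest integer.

Perpendicular speed = 0.763 m/s; crossing time = 360 / 0.763 = 471.671 s.
Net downstream speed = 1.177 m/s.
Drift = 1.177 × 471.671 = 555.123 m (downstream).

555 m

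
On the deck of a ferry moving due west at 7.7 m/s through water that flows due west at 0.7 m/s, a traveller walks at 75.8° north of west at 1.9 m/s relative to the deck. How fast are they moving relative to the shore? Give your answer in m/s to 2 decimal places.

9.06 m/s

In east/north components (m/s): traveller relative to ferry = (-0.466, 1.842); ferry relative to water = (-7.700, 0.000); water relative to ground = (-0.700, 0.000).
Sum = (-8.866, 1.842) m/s.
Speed = |(-8.866, 1.842)| = 9.055 m/s.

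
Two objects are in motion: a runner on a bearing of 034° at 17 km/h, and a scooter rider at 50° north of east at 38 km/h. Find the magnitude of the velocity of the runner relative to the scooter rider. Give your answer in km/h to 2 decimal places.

21.17 km/h

Taking east as x and north as y: runner velocity = (9.506, 14.094) km/h; scooter rider velocity = (24.426, 29.110) km/h.
Velocity of runner relative to scooter rider = (9.506, 14.094) − (24.426, 29.110) = (-14.920, -15.016) km/h.
Magnitude = |(-14.920, -15.016)| = 21.168 km/h.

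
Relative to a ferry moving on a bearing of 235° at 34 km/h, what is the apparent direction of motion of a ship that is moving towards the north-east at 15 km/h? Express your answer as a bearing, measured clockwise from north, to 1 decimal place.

Taking east as x and north as y: ship velocity = (10.607, 10.607) km/h; ferry velocity = (-27.851, -19.502) km/h.
Velocity of ship relative to ferry = (10.607, 10.607) − (-27.851, -19.502) = (38.458, 30.108) km/h.
Bearing = atan2(38.46, 30.11) = 51.94° clockwise from north.

051.9°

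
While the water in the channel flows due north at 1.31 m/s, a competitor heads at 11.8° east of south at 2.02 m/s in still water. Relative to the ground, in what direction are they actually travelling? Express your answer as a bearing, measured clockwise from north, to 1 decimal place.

148.2°

Taking east as x and north as y: velocity relative to the water = (0.413, -1.977) m/s; the water relative to ground = (0.000, 1.310) m/s.
Velocity relative to ground = (0.413, -1.977) + (0.000, 1.310) = (0.413, -0.667) m/s.
Bearing = atan2(0.41, -0.67) = 148.24° clockwise from north.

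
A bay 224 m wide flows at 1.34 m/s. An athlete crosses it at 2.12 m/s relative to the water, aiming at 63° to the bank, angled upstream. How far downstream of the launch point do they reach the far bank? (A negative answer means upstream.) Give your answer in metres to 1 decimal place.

44.8 m

Perpendicular speed = 1.889 m/s; crossing time = 224 / 1.889 = 118.585 s.
Net downstream speed = 0.378 m/s.
Drift = 0.378 × 118.585 = 44.771 m (downstream).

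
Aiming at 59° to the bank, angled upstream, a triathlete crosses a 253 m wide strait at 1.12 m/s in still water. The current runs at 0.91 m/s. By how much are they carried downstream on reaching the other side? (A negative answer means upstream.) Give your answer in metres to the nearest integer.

Perpendicular speed = 0.960 m/s; crossing time = 253 / 0.960 = 263.534 s.
Net downstream speed = 0.333 m/s.
Drift = 0.333 × 263.534 = 87.798 m (downstream).

88 m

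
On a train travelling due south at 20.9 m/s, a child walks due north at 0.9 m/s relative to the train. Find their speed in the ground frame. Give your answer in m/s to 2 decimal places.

20.00 m/s

Taking east as x and north as y: train velocity = (0.000, -20.900) m/s; child velocity relative to train = (0.000, 0.900) m/s.
Velocity relative to ground = (0.000, -20.900) + (0.000, 0.900) = (0.000, -20.000) m/s.
Speed = |(0.000, -20.000)| = 20.000 m/s.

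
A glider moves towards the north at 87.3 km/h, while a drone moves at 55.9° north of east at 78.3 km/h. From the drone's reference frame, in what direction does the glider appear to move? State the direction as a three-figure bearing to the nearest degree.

297°

Taking east as x and north as y: glider velocity = (0.000, 87.300) km/h; drone velocity = (43.898, 64.837) km/h.
Velocity of glider relative to drone = (0.000, 87.300) − (43.898, 64.837) = (-43.898, 22.463) km/h.
Bearing = atan2(-43.90, 22.46) = 297.10° clockwise from north.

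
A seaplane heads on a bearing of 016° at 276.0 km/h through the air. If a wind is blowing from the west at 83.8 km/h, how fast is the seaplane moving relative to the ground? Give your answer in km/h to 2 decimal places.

Taking east as x and north as y: velocity relative to the air = (76.076, 265.308) km/h; the air relative to ground = (83.800, 0.000) km/h.
Velocity relative to ground = (76.076, 265.308) + (83.800, 0.000) = (159.876, 265.308) km/h.
Speed = |(159.876, 265.308)| = 309.756 km/h.

309.76 km/h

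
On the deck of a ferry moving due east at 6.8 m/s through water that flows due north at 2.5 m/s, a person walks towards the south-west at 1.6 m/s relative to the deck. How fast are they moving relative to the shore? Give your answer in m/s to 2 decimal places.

5.83 m/s

In east/north components (m/s): person relative to ferry = (-1.131, -1.131); ferry relative to water = (6.800, 0.000); water relative to ground = (0.000, 2.500).
Sum = (5.669, 1.369) m/s.
Speed = |(5.669, 1.369)| = 5.832 m/s.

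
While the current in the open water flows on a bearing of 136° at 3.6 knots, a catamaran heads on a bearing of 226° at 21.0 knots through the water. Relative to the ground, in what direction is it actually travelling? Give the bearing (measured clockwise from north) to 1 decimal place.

216.3°

Taking east as x and north as y: velocity relative to the water = (-15.106, -14.588) knots; the water relative to ground = (2.501, -2.590) knots.
Velocity relative to ground = (-15.106, -14.588) + (2.501, -2.590) = (-12.605, -17.177) knots.
Bearing = atan2(-12.61, -17.18) = 216.27° clockwise from north.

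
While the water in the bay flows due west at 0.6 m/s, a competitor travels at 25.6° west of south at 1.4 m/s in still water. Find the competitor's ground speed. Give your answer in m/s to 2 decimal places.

Taking east as x and north as y: velocity relative to the water = (-0.605, -1.263) m/s; the water relative to ground = (-0.600, 0.000) m/s.
Velocity relative to ground = (-0.605, -1.263) + (-0.600, 0.000) = (-1.205, -1.263) m/s.
Speed = |(-1.205, -1.263)| = 1.745 m/s.

1.75 m/s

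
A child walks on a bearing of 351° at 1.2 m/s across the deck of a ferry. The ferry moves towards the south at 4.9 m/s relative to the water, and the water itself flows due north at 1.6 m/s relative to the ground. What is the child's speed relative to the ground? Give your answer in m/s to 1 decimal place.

2.1 m/s

In east/north components (m/s): child relative to ferry = (-0.188, 1.185); ferry relative to water = (0.000, -4.900); water relative to ground = (0.000, 1.600).
Sum = (-0.188, -2.115) m/s.
Speed = |(-0.188, -2.115)| = 2.123 m/s.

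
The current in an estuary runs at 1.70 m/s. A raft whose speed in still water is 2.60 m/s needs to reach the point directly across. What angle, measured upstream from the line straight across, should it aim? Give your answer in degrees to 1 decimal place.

To cancel the current, the upstream component of the raft's velocity must equal the flow: 2.60 sin θ = 1.70.
sin θ = 1.70 / 2.60 = 0.6538.
θ = arcsin(0.6538) = 40.832°.

40.8°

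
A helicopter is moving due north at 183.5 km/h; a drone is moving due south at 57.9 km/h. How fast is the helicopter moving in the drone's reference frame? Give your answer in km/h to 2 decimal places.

Taking east as x and north as y: helicopter velocity = (0.000, 183.500) km/h; drone velocity = (0.000, -57.900) km/h.
Velocity of helicopter relative to drone = (0.000, 183.500) − (0.000, -57.900) = (0.000, 241.400) km/h.
Magnitude = |(0.000, 241.400)| = 241.400 km/h.

241.40 km/h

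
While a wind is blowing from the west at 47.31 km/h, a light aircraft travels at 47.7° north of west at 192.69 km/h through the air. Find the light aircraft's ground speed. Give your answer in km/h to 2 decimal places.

164.61 km/h

Taking east as x and north as y: velocity relative to the air = (-129.683, 142.520) km/h; the air relative to ground = (47.310, 0.000) km/h.
Velocity relative to ground = (-129.683, 142.520) + (47.310, 0.000) = (-82.373, 142.520) km/h.
Speed = |(-82.373, 142.520)| = 164.612 km/h.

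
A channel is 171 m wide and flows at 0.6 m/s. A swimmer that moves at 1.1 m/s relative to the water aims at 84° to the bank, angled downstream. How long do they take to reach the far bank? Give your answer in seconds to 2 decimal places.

The component of the swimmer's velocity perpendicular to the bank is 1.1 × sin 84° = 1.094 m/s.
The current is parallel to the bank, so it does not affect the crossing time.
Time = 171 / 1.094 = 156.311 s.

156.31 s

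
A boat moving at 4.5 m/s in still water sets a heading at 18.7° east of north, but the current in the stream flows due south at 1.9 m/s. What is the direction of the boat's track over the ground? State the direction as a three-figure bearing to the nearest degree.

031°

Taking east as x and north as y: velocity relative to the water = (1.443, 4.262) m/s; the water relative to ground = (0.000, -1.900) m/s.
Velocity relative to ground = (1.443, 4.262) + (0.000, -1.900) = (1.443, 2.362) m/s.
Bearing = atan2(1.44, 2.36) = 31.41° clockwise from north.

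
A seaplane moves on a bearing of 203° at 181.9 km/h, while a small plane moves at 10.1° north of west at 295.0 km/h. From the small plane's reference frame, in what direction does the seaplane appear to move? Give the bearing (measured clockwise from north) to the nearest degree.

Taking east as x and north as y: seaplane velocity = (-71.074, -167.440) km/h; small plane velocity = (-290.428, 51.733) km/h.
Velocity of seaplane relative to small plane = (-71.074, -167.440) − (-290.428, 51.733) = (219.354, -219.173) km/h.
Bearing = atan2(219.35, -219.17) = 134.98° clockwise from north.

135°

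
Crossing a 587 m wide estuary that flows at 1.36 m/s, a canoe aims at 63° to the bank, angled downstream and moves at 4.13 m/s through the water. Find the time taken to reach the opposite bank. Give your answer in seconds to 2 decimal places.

159.52 s

The component of the canoe's velocity perpendicular to the bank is 4.13 × sin 63° = 3.680 m/s.
Only the cross-stream component determines the crossing time; the current contributes nothing perpendicular to the bank.
Time = 587 / 3.680 = 159.517 s.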